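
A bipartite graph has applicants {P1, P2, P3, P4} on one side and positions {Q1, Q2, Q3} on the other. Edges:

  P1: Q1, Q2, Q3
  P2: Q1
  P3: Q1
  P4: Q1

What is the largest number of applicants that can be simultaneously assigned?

2

Unit-capacity flow: source→left, listed edges, right→sink; max matching = max flow.
Augmenting path P1→Q1 (+1); matched 1.
Augmenting path P2→Q1→P1→Q2 (+1); matched 2.
No augmenting path remains; maximum matching = 2.
König certificate: {P1, Q1} is a vertex cover of size 2 (every listed pair touches it), so no matching can be larger.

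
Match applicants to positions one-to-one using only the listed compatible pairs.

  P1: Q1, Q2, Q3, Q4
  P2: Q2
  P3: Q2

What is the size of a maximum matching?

Unit-capacity flow: source→left, listed edges, right→sink; max matching = max flow.
Augmenting path P1→Q1 (+1); matched 1.
Augmenting path P2→Q2 (+1); matched 2.
No augmenting path remains; maximum matching = 2.
König certificate: {P1, Q2} is a vertex cover of size 2 (every listed pair touches it), so no matching can be larger.

2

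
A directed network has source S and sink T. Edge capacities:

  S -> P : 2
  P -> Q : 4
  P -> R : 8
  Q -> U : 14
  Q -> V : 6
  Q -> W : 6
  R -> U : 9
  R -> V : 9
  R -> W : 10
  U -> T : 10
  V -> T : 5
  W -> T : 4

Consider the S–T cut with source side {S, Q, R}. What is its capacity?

Edges leaving {S, Q, R}: S→P (2), Q→U (14), Q→V (6), Q→W (6), R→U (9), R→V (9), R→W (10).
Cut capacity = 2 + 14 + 6 + 6 + 9 + 9 + 10 = 56.

56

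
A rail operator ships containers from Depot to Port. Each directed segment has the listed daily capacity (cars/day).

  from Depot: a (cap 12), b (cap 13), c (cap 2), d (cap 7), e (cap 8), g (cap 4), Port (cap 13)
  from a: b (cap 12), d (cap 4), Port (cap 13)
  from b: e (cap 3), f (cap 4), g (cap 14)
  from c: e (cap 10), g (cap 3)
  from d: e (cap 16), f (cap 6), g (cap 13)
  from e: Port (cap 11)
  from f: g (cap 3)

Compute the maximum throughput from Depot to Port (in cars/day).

36

Augment Depot→Port: bottleneck 13, flow now 13.
Augment Depot→a→Port: bottleneck 12, flow now 25.
Augment Depot→e→Port: bottleneck 8, flow now 33.
Augment Depot→b→e→Port: bottleneck 3, flow now 36.
No augmenting path remains; maximum flow = 36.
In the residual graph, reachable from Depot: {Depot, b, c, d, e, f, g}.
Min-cut edges: Depot→a (12), Depot→Port (13), e→Port (11); capacity 12 + 13 + 11 = 36.
This cut is saturated, so no flow can exceed 36.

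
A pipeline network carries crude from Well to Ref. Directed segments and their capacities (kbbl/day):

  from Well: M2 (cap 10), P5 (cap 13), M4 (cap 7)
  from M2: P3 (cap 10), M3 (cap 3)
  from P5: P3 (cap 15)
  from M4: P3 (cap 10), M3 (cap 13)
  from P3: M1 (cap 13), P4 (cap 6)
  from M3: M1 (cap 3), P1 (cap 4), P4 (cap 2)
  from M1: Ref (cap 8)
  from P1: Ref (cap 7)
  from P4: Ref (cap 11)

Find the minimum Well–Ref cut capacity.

20

Augment Well→M2→P3→M1→Ref: bottleneck 8, flow now 8.
Augment Well→M2→P3→P4→Ref: bottleneck 2, flow now 10.
Augment Well→P5→P3→P4→Ref: bottleneck 4, flow now 14.
Augment Well→M4→M3→P1→Ref: bottleneck 4, flow now 18.
Augment Well→M4→M3→P4→Ref: bottleneck 2, flow now 20.
No augmenting path remains; maximum flow = 20.
By max-flow min-cut, the minimum cut capacity equals the max flow.
In the residual graph, reachable from Well: {Well, M2, P5, M4, P3, M3, M1}.
Min-cut edges: P3→P4 (6), M3→P1 (4), M3→P4 (2), M1→Ref (8); capacity 6 + 4 + 2 + 8 = 20.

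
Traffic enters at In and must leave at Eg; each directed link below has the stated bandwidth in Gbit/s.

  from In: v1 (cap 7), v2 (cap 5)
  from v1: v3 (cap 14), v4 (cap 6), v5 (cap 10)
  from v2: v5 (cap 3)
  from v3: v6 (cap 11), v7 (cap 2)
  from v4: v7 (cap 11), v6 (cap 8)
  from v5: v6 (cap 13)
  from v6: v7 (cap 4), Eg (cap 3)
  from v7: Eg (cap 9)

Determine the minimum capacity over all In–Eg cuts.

10

Augment In→v1→v3→v6→Eg: bottleneck 3, flow now 3.
Augment In→v1→v3→v7→Eg: bottleneck 2, flow now 5.
Augment In→v1→v4→v7→Eg: bottleneck 2, flow now 7.
Augment In→v2→v5→v6→v7→Eg: bottleneck 3, flow now 10.
No augmenting path remains; maximum flow = 10.
By max-flow min-cut, the minimum cut capacity equals the max flow.
In the residual graph, reachable from In: {In, v2}.
Min-cut edges: In→v1 (7), v2→v5 (3); capacity 7 + 3 = 10.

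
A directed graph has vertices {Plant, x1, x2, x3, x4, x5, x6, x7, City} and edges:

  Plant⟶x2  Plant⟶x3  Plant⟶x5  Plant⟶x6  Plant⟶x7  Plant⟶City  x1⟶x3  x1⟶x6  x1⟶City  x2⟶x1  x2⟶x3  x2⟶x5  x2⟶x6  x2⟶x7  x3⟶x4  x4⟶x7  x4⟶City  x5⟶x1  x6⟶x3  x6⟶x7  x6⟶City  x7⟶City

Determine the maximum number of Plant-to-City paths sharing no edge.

5

Assign every edge capacity 1; by Menger, the answer equals the max flow.
Path Plant→City (+1); total 1.
Path Plant→x6→City (+1); total 2.
Path Plant→x7→City (+1); total 3.
Path Plant→x2→x1→City (+1); total 4.
Path Plant→x3→x4→City (+1); total 5.
No residual Plant→City path; max flow = 5.
Certifying cut of size 5: {Plant→City, x1→City, x3→x4, x6→City, x7→City}.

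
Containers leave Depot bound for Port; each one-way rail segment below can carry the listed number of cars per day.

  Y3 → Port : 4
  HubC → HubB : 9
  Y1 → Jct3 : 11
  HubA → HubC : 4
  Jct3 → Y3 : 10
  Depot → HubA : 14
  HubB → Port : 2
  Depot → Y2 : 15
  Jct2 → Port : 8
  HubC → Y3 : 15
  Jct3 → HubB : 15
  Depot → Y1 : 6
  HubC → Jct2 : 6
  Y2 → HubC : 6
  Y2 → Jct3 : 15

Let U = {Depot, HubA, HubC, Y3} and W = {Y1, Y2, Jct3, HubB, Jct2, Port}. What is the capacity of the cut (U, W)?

40

Edges leaving {Depot, HubA, HubC, Y3}: Depot→Y1 (6), Depot→Y2 (15), HubC→HubB (9), HubC→Jct2 (6), Y3→Port (4).
Cut capacity = 6 + 15 + 9 + 6 + 4 = 40.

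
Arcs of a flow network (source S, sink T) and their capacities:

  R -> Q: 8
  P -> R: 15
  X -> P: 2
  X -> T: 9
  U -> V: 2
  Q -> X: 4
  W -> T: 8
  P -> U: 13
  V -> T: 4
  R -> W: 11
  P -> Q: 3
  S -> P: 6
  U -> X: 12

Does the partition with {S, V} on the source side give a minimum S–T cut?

No — its capacity is 10, but the minimum cut has capacity 6.

Given cut capacity: 6 + 4 = 10.
Augment S→P→Q→X→T: bottleneck 3, flow now 3.
Augment S→P→R→W→T: bottleneck 3, flow now 6.
No augmenting path remains; maximum flow = 6.
In the residual graph, reachable from S: {S}.
Min-cut edges: S→P (6); capacity 6 = 6.
Cut capacity 10 exceeds the max flow 6, so it is not minimum.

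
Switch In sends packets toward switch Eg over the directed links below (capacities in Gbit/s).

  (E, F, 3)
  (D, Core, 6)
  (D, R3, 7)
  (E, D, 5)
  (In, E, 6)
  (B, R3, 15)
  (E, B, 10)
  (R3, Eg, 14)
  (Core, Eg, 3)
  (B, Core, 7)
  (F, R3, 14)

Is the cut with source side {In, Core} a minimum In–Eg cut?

No — its capacity is 9, but the minimum cut has capacity 6.

Given cut capacity: 6 + 3 = 9.
Augment In→E→B→Core→Eg: bottleneck 3, flow now 3.
Augment In→E→B→R3→Eg: bottleneck 3, flow now 6.
No augmenting path remains; maximum flow = 6.
In the residual graph, reachable from In: {In}.
Min-cut edges: In→E (6); capacity 6 = 6.
Cut capacity 9 exceeds the max flow 6, so it is not minimum.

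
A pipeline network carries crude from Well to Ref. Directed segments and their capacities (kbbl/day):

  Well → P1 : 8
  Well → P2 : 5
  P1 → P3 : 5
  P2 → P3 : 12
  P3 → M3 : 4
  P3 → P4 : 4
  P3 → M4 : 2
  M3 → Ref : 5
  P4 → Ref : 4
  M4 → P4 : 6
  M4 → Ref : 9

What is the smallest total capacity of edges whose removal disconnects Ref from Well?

10

Augment Well→P1→P3→M3→Ref: bottleneck 4, flow now 4.
Augment Well→P1→P3→P4→Ref: bottleneck 1, flow now 5.
Augment Well→P2→P3→P4→Ref: bottleneck 3, flow now 8.
Augment Well→P2→P3→M4→Ref: bottleneck 2, flow now 10.
No augmenting path remains; maximum flow = 10.
By max-flow min-cut, the minimum cut capacity equals the max flow.
In the residual graph, reachable from Well: {Well, P1}.
Min-cut edges: Well→P2 (5), P1→P3 (5); capacity 5 + 5 = 10.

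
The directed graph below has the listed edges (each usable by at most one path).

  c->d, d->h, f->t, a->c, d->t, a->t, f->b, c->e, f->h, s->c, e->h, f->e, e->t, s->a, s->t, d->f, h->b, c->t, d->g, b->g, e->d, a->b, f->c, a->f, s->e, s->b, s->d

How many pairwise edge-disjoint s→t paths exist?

5

Assign every edge capacity 1; by Menger, the answer equals the max flow.
Path s→t (+1); total 1.
Path s→a→t (+1); total 2.
Path s→c→t (+1); total 3.
Path s→d→t (+1); total 4.
Path s→e→t (+1); total 5.
No residual s→t path; max flow = 5.
Certifying cut of size 5: {s→a, s→c, s→d, s→e, s→t}.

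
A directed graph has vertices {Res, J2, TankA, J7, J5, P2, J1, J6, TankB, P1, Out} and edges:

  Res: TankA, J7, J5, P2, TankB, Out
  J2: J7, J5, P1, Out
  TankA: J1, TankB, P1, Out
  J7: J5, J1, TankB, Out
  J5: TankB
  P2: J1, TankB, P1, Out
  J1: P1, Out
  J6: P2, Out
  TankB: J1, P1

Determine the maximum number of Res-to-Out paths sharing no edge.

Assign every edge capacity 1; by Menger, the answer equals the max flow.
Path Res→Out (+1); total 1.
Path Res→TankA→Out (+1); total 2.
Path Res→J7→Out (+1); total 3.
Path Res→P2→Out (+1); total 4.
Path Res→TankB→J1→Out (+1); total 5.
No residual Res→Out path; max flow = 5.
Certifying cut of size 5: {Res→J7, Res→Out, Res→P2, Res→TankA, TankB→J1}.

5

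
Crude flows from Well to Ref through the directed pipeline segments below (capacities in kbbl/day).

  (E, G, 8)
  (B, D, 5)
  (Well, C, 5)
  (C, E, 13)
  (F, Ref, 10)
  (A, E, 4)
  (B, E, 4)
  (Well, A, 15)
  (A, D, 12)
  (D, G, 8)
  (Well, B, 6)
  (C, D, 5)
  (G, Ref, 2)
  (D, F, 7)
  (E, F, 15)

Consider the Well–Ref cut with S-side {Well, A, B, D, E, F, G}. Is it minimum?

No — its capacity is 17, but the minimum cut has capacity 12.

Given cut capacity: 5 + 10 + 2 = 17.
Augment Well→A→D→F→Ref: bottleneck 7, flow now 7.
Augment Well→A→D→G→Ref: bottleneck 2, flow now 9.
Augment Well→A→E→F→Ref: bottleneck 3, flow now 12.
No augmenting path remains; maximum flow = 12.
In the residual graph, reachable from Well: {Well, A, B, C, D, E, F, G}.
Min-cut edges: F→Ref (10), G→Ref (2); capacity 10 + 2 = 12.
Cut capacity 17 exceeds the max flow 12, so it is not minimum.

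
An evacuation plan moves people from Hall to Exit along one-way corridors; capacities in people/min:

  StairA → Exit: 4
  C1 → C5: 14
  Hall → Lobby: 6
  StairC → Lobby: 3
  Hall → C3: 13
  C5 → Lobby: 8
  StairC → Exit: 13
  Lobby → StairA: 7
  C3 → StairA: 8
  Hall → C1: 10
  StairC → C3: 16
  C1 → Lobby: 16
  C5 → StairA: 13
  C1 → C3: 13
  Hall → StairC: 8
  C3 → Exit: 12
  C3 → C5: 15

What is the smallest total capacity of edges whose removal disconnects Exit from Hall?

Augment Hall→StairC→Exit: bottleneck 8, flow now 8.
Augment Hall→C3→Exit: bottleneck 12, flow now 20.
Augment Hall→C3→StairA→Exit: bottleneck 1, flow now 21.
Augment Hall→Lobby→StairA→Exit: bottleneck 3, flow now 24.
No augmenting path remains; maximum flow = 24.
By max-flow min-cut, the minimum cut capacity equals the max flow.
In the residual graph, reachable from Hall: {Hall, C1, C3, C5, Lobby, StairA}.
Min-cut edges: Hall→StairC (8), C3→Exit (12), StairA→Exit (4); capacity 8 + 12 + 4 = 24.

24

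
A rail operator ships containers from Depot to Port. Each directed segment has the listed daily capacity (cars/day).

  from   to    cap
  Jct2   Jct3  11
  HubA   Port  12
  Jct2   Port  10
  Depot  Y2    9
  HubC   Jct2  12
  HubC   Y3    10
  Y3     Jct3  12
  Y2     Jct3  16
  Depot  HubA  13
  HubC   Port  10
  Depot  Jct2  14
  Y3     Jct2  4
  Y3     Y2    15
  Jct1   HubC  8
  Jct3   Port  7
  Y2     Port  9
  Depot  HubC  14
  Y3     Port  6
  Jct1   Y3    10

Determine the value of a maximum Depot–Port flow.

Augment Depot→HubC→Port: bottleneck 10, flow now 10.
Augment Depot→Y2→Port: bottleneck 9, flow now 19.
Augment Depot→Jct2→Port: bottleneck 10, flow now 29.
Augment Depot→HubA→Port: bottleneck 12, flow now 41.
Augment Depot→HubC→Y3→Port: bottleneck 4, flow now 45.
Augment Depot→Jct2→Jct3→Port: bottleneck 4, flow now 49.
No augmenting path remains; maximum flow = 49.
In the residual graph, reachable from Depot: {Depot, HubA}.
Min-cut edges: Depot→HubC (14), Depot→Y2 (9), Depot→Jct2 (14), HubA→Port (12); capacity 14 + 9 + 14 + 12 = 49.
This cut is saturated, so no flow can exceed 49.

49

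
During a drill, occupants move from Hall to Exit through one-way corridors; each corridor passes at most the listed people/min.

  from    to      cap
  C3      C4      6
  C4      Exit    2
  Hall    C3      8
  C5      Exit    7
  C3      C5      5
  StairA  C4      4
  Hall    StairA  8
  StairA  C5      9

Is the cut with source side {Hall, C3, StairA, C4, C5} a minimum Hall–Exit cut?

Given cut capacity: 2 + 7 = 9.
Augment Hall→C3→C4→Exit: bottleneck 2, flow now 2.
Augment Hall→C3→C5→Exit: bottleneck 5, flow now 7.
Augment Hall→StairA→C5→Exit: bottleneck 2, flow now 9.
No augmenting path remains; maximum flow = 9.
Cut capacity 9 equals the max flow, so it is a minimum cut.

Yes — it is a minimum cut (capacity 9).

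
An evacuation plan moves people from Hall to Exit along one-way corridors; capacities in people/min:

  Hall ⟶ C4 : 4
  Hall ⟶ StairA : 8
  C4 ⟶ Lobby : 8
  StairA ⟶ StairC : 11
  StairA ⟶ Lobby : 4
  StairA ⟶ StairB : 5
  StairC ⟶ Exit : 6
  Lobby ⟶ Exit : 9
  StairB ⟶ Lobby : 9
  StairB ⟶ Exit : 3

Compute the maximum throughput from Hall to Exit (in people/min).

12

Augment Hall→C4→Lobby→Exit: bottleneck 4, flow now 4.
Augment Hall→StairA→StairC→Exit: bottleneck 6, flow now 10.
Augment Hall→StairA→Lobby→Exit: bottleneck 2, flow now 12.
No augmenting path remains; maximum flow = 12.
In the residual graph, reachable from Hall: {Hall}.
Min-cut edges: Hall→C4 (4), Hall→StairA (8); capacity 4 + 8 = 12.
This cut is saturated, so no flow can exceed 12.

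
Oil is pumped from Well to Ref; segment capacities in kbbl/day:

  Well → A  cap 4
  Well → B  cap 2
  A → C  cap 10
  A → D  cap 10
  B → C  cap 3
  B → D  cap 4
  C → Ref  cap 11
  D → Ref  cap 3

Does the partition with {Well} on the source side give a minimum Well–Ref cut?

Given cut capacity: 4 + 2 = 6.
Augment Well→A→C→Ref: bottleneck 4, flow now 4.
Augment Well→B→C→Ref: bottleneck 2, flow now 6.
No augmenting path remains; maximum flow = 6.
Cut capacity 6 equals the max flow, so it is a minimum cut.

Yes — it is a minimum cut (capacity 6).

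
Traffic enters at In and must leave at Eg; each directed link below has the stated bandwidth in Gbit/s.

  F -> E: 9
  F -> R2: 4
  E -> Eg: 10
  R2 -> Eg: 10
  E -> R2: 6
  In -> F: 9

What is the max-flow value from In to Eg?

9

Augment In→F→R2→Eg: bottleneck 4, flow now 4.
Augment In→F→E→Eg: bottleneck 5, flow now 9.
No augmenting path remains; maximum flow = 9.
In the residual graph, reachable from In: {In}.
Min-cut edges: In→F (9); capacity 9 = 9.
This cut is saturated, so no flow can exceed 9.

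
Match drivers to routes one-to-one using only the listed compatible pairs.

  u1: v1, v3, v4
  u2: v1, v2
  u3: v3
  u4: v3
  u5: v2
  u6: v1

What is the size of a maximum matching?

Unit-capacity flow: source→left, listed edges, right→sink; max matching = max flow.
Augmenting path u1→v1 (+1); matched 1.
Augmenting path u2→v2 (+1); matched 2.
Augmenting path u3→v3 (+1); matched 3.
Augmenting path u6→v1→u1→v4 (+1); matched 4.
No augmenting path remains; maximum matching = 4.
König certificate: {u1, v1, v2, v3} is a vertex cover of size 4 (every listed pair touches it), so no matching can be larger.

4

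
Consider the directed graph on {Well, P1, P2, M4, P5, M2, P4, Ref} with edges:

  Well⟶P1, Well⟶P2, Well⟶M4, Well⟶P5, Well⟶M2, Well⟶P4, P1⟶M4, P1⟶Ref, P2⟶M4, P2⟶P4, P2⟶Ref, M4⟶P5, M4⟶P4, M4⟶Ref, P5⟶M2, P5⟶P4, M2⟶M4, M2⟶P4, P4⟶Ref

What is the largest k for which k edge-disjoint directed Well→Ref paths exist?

Assign every edge capacity 1; by Menger, the answer equals the max flow.
Path Well→P1→Ref (+1); total 1.
Path Well→P2→Ref (+1); total 2.
Path Well→M4→Ref (+1); total 3.
Path Well→P4→Ref (+1); total 4.
No residual Well→Ref path; max flow = 4.
Certifying cut of size 4: {M4→Ref, P4→Ref, Well→P1, Well→P2}.

4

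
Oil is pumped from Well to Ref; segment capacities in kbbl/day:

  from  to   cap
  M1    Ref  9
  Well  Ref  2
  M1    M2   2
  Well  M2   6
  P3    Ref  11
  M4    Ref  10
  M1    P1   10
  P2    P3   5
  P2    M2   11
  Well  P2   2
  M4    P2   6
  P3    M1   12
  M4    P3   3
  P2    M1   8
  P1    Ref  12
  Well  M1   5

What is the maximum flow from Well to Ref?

9

Augment Well→Ref: bottleneck 2, flow now 2.
Augment Well→M1→Ref: bottleneck 5, flow now 7.
Augment Well→P2→P3→Ref: bottleneck 2, flow now 9.
No augmenting path remains; maximum flow = 9.
In the residual graph, reachable from Well: {Well, M2}.
Min-cut edges: Well→P2 (2), Well→M1 (5), Well→Ref (2); capacity 2 + 5 + 2 = 9.
This cut is saturated, so no flow can exceed 9.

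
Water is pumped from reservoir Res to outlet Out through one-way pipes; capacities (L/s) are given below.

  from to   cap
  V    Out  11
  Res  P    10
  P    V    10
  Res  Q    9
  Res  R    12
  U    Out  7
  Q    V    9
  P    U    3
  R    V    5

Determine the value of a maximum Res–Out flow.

14

Augment Res→P→U→Out: bottleneck 3, flow now 3.
Augment Res→P→V→Out: bottleneck 7, flow now 10.
Augment Res→Q→V→Out: bottleneck 4, flow now 14.
No augmenting path remains; maximum flow = 14.
In the residual graph, reachable from Res: {Res, P, Q, R, V}.
Min-cut edges: P→U (3), V→Out (11); capacity 3 + 11 = 14.
This cut is saturated, so no flow can exceed 14.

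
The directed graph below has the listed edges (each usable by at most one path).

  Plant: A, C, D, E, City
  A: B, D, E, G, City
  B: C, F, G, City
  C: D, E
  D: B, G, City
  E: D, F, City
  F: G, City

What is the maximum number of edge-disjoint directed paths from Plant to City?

Assign every edge capacity 1; by Menger, the answer equals the max flow.
Path Plant→City (+1); total 1.
Path Plant→A→City (+1); total 2.
Path Plant→D→City (+1); total 3.
Path Plant→E→City (+1); total 4.
Path Plant→C→D→B→City (+1); total 5.
No residual Plant→City path; max flow = 5.
Certifying cut of size 5: {Plant→A, Plant→C, Plant→City, Plant→D, Plant→E}.

5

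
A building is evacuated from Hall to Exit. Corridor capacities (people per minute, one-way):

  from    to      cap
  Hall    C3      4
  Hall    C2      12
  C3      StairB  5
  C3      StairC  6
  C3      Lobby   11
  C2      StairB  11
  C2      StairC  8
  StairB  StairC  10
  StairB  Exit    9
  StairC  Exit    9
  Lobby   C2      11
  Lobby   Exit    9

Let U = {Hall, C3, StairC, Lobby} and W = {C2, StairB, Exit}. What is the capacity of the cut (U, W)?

46

Edges leaving {Hall, C3, StairC, Lobby}: Hall→C2 (12), C3→StairB (5), StairC→Exit (9), Lobby→C2 (11), Lobby→Exit (9).
Cut capacity = 12 + 5 + 9 + 11 + 9 = 46.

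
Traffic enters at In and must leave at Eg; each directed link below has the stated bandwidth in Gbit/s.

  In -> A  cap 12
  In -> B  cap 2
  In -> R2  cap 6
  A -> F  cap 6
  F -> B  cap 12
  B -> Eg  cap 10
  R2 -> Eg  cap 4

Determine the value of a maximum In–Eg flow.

Augment In→B→Eg: bottleneck 2, flow now 2.
Augment In→R2→Eg: bottleneck 4, flow now 6.
Augment In→A→F→B→Eg: bottleneck 6, flow now 12.
No augmenting path remains; maximum flow = 12.
In the residual graph, reachable from In: {In, A, R2}.
Min-cut edges: In→B (2), A→F (6), R2→Eg (4); capacity 2 + 6 + 4 = 12.
This cut is saturated, so no flow can exceed 12.

12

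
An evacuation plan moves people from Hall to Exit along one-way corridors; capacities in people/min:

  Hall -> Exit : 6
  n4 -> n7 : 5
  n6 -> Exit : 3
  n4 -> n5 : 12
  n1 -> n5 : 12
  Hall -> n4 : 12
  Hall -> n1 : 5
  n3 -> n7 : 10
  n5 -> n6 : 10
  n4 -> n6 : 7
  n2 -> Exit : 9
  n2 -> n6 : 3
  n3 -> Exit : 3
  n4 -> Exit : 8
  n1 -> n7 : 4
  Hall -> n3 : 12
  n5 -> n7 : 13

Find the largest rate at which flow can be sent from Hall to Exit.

20

Augment Hall→Exit: bottleneck 6, flow now 6.
Augment Hall→n3→Exit: bottleneck 3, flow now 9.
Augment Hall→n4→Exit: bottleneck 8, flow now 17.
Augment Hall→n4→n6→Exit: bottleneck 3, flow now 20.
No augmenting path remains; maximum flow = 20.
In the residual graph, reachable from Hall: {Hall, n1, n3, n4, n5, n6, n7}.
Min-cut edges: Hall→Exit (6), n3→Exit (3), n4→Exit (8), n6→Exit (3); capacity 6 + 3 + 8 + 3 = 20.
This cut is saturated, so no flow can exceed 20.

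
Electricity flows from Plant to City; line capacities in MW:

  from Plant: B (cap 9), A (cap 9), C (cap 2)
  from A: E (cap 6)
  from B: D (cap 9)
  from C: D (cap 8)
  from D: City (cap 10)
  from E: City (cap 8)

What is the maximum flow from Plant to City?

Augment Plant→A→E→City: bottleneck 6, flow now 6.
Augment Plant→B→D→City: bottleneck 9, flow now 15.
Augment Plant→C→D→City: bottleneck 1, flow now 16.
No augmenting path remains; maximum flow = 16.
In the residual graph, reachable from Plant: {Plant, A, B, C, D}.
Min-cut edges: A→E (6), D→City (10); capacity 6 + 10 = 16.
This cut is saturated, so no flow can exceed 16.

16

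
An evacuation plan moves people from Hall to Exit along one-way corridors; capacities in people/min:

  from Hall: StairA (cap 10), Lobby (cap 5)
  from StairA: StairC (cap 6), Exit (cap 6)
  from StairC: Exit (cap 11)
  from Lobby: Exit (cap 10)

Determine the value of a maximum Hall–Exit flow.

Augment Hall→StairA→Exit: bottleneck 6, flow now 6.
Augment Hall→Lobby→Exit: bottleneck 5, flow now 11.
Augment Hall→StairA→StairC→Exit: bottleneck 4, flow now 15.
No augmenting path remains; maximum flow = 15.
In the residual graph, reachable from Hall: {Hall}.
Min-cut edges: Hall→StairA (10), Hall→Lobby (5); capacity 10 + 5 = 15.
This cut is saturated, so no flow can exceed 15.

15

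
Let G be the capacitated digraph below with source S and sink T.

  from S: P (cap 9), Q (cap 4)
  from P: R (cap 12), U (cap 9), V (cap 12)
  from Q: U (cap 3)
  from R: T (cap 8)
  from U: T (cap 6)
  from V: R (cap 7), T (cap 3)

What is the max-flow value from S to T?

12

Augment S→P→R→T: bottleneck 8, flow now 8.
Augment S→P→U→T: bottleneck 1, flow now 9.
Augment S→Q→U→T: bottleneck 3, flow now 12.
No augmenting path remains; maximum flow = 12.
In the residual graph, reachable from S: {S, Q}.
Min-cut edges: S→P (9), Q→U (3); capacity 9 + 3 = 12.
This cut is saturated, so no flow can exceed 12.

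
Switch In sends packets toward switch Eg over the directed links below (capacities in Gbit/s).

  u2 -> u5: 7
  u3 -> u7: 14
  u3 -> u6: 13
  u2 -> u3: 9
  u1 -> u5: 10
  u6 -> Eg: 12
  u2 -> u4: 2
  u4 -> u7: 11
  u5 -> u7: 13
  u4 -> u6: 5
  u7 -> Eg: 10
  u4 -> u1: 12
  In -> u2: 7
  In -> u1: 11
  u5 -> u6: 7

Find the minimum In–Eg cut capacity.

Augment In→u1→u5→u6→Eg: bottleneck 7, flow now 7.
Augment In→u1→u5→u7→Eg: bottleneck 3, flow now 10.
Augment In→u2→u3→u6→Eg: bottleneck 5, flow now 15.
Augment In→u2→u3→u7→Eg: bottleneck 2, flow now 17.
No augmenting path remains; maximum flow = 17.
By max-flow min-cut, the minimum cut capacity equals the max flow.
In the residual graph, reachable from In: {In, u1}.
Min-cut edges: In→u2 (7), u1→u5 (10); capacity 7 + 10 = 17.

17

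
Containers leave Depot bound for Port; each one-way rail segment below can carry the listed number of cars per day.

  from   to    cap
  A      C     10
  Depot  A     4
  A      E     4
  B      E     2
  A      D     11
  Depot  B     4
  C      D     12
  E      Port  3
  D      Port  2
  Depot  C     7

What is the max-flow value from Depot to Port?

Augment Depot→A→D→Port: bottleneck 2, flow now 2.
Augment Depot→A→E→Port: bottleneck 2, flow now 4.
Augment Depot→B→E→Port: bottleneck 1, flow now 5.
No augmenting path remains; maximum flow = 5.
In the residual graph, reachable from Depot: {Depot, A, B, C, D, E}.
Min-cut edges: D→Port (2), E→Port (3); capacity 2 + 3 = 5.
This cut is saturated, so no flow can exceed 5.

5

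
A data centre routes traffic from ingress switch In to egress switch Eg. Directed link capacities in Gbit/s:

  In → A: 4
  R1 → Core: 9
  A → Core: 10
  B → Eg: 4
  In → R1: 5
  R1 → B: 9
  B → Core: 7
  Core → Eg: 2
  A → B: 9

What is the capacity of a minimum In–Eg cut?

Augment In→R1→Core→Eg: bottleneck 2, flow now 2.
Augment In→R1→B→Eg: bottleneck 3, flow now 5.
Augment In→A→B→Eg: bottleneck 1, flow now 6.
No augmenting path remains; maximum flow = 6.
By max-flow min-cut, the minimum cut capacity equals the max flow.
In the residual graph, reachable from In: {In, R1, A, Core, B}.
Min-cut edges: Core→Eg (2), B→Eg (4); capacity 2 + 4 = 6.

6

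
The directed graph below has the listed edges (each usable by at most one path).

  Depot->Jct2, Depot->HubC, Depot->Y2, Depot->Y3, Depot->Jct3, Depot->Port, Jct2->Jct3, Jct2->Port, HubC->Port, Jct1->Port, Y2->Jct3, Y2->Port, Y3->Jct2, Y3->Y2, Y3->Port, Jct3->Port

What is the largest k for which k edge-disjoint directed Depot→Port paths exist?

6

Assign every edge capacity 1; by Menger, the answer equals the max flow.
Path Depot→Port (+1); total 1.
Path Depot→Jct2→Port (+1); total 2.
Path Depot→HubC→Port (+1); total 3.
Path Depot→Y2→Port (+1); total 4.
Path Depot→Y3→Port (+1); total 5.
Path Depot→Jct3→Port (+1); total 6.
No residual Depot→Port path; max flow = 6.
Certifying cut of size 6: {Depot→HubC, Depot→Jct2, Depot→Jct3, Depot→Port, Depot→Y2, Depot→Y3}.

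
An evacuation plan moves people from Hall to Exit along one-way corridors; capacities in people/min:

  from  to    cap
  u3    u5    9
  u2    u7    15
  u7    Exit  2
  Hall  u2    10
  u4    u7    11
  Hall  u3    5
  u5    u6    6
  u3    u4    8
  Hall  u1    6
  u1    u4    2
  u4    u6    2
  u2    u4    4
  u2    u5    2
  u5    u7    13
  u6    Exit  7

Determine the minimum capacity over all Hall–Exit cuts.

Augment Hall→u2→u7→Exit: bottleneck 2, flow now 2.
Augment Hall→u1→u4→u6→Exit: bottleneck 2, flow now 4.
Augment Hall→u2→u5→u6→Exit: bottleneck 2, flow now 6.
Augment Hall→u3→u5→u6→Exit: bottleneck 3, flow now 9.
No augmenting path remains; maximum flow = 9.
By max-flow min-cut, the minimum cut capacity equals the max flow.
In the residual graph, reachable from Hall: {Hall, u1, u2, u3, u4, u5, u6, u7}.
Min-cut edges: u6→Exit (7), u7→Exit (2); capacity 7 + 2 = 9.

9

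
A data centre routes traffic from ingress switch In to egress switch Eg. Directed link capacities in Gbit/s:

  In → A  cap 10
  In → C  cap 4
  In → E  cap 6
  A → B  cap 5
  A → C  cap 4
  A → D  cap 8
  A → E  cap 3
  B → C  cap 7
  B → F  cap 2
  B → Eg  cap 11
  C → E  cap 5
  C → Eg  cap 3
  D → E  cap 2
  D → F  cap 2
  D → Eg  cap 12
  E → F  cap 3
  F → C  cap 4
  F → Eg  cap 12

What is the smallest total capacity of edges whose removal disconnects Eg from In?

Augment In→C→Eg: bottleneck 3, flow now 3.
Augment In→A→B→Eg: bottleneck 5, flow now 8.
Augment In→A→D→Eg: bottleneck 5, flow now 13.
Augment In→E→F→Eg: bottleneck 3, flow now 16.
No augmenting path remains; maximum flow = 16.
By max-flow min-cut, the minimum cut capacity equals the max flow.
In the residual graph, reachable from In: {In, C, E}.
Min-cut edges: In→A (10), C→Eg (3), E→F (3); capacity 10 + 3 + 3 = 16.

16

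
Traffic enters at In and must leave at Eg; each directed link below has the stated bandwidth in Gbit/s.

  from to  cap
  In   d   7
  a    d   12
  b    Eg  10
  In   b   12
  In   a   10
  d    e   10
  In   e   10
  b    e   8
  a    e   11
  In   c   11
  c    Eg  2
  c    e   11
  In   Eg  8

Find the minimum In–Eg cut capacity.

Augment In→Eg: bottleneck 8, flow now 8.
Augment In→b→Eg: bottleneck 10, flow now 18.
Augment In→c→Eg: bottleneck 2, flow now 20.
No augmenting path remains; maximum flow = 20.
By max-flow min-cut, the minimum cut capacity equals the max flow.
In the residual graph, reachable from In: {In, a, b, c, d, e}.
Min-cut edges: In→Eg (8), b→Eg (10), c→Eg (2); capacity 8 + 10 + 2 = 20.

20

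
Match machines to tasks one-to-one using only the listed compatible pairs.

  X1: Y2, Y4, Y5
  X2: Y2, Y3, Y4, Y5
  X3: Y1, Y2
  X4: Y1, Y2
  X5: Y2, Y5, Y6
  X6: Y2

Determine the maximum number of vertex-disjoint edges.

Unit-capacity flow: source→left, listed edges, right→sink; max matching = max flow.
Augmenting path X1→Y2 (+1); matched 1.
Augmenting path X2→Y3 (+1); matched 2.
Augmenting path X3→Y1 (+1); matched 3.
Augmenting path X5→Y5 (+1); matched 4.
Augmenting path X4→Y2→X1→Y4 (+1); matched 5.
No augmenting path remains; maximum matching = 5.
König certificate: {X1, X2, X5, Y1, Y2} is a vertex cover of size 5 (every listed pair touches it), so no matching can be larger.

5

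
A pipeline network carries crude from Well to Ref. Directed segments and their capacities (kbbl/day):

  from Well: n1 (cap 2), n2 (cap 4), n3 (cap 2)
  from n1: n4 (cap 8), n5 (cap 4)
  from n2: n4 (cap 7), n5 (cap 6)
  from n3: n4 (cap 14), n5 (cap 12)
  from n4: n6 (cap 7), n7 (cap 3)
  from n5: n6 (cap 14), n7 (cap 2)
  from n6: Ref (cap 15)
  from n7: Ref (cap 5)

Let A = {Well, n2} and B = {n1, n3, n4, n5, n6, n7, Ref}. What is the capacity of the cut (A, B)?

17

Edges leaving {Well, n2}: Well→n1 (2), Well→n3 (2), n2→n4 (7), n2→n5 (6).
Cut capacity = 2 + 2 + 7 + 6 = 17.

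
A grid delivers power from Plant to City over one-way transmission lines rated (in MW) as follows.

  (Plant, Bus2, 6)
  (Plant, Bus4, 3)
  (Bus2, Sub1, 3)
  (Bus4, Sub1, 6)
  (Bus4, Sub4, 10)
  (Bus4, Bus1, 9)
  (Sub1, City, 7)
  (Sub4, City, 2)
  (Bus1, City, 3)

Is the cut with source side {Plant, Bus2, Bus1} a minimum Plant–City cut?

No — its capacity is 9, but the minimum cut has capacity 6.

Given cut capacity: 3 + 3 + 3 = 9.
Augment Plant→Bus2→Sub1→City: bottleneck 3, flow now 3.
Augment Plant→Bus4→Sub1→City: bottleneck 3, flow now 6.
No augmenting path remains; maximum flow = 6.
In the residual graph, reachable from Plant: {Plant, Bus2}.
Min-cut edges: Plant→Bus4 (3), Bus2→Sub1 (3); capacity 3 + 3 = 6.
Cut capacity 9 exceeds the max flow 6, so it is not minimum.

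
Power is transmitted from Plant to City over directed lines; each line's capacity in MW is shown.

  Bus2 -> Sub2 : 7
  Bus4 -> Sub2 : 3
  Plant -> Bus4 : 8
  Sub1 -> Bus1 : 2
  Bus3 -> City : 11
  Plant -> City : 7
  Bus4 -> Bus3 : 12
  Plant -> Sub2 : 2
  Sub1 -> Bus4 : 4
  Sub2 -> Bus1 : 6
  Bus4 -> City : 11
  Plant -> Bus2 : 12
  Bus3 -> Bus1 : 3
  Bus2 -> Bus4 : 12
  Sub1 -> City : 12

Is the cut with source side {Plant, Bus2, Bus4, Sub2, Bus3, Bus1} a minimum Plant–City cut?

Given cut capacity: 7 + 11 + 11 = 29.
Augment Plant→City: bottleneck 7, flow now 7.
Augment Plant→Bus4→City: bottleneck 8, flow now 15.
Augment Plant→Bus2→Bus4→City: bottleneck 3, flow now 18.
Augment Plant→Bus2→Bus4→Bus3→City: bottleneck 9, flow now 27.
No augmenting path remains; maximum flow = 27.
In the residual graph, reachable from Plant: {Plant, Sub2, Bus1}.
Min-cut edges: Plant→Bus2 (12), Plant→Bus4 (8), Plant→City (7); capacity 12 + 8 + 7 = 27.
Cut capacity 29 exceeds the max flow 27, so it is not minimum.

No — its capacity is 29, but the minimum cut has capacity 27.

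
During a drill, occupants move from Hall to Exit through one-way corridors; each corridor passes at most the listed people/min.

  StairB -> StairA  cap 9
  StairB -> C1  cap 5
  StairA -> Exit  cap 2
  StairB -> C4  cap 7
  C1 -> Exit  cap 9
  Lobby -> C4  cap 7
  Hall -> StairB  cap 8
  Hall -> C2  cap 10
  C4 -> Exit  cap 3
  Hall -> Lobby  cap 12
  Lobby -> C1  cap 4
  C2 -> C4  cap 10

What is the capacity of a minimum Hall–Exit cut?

Augment Hall→Lobby→C4→Exit: bottleneck 3, flow now 3.
Augment Hall→Lobby→C1→Exit: bottleneck 4, flow now 7.
Augment Hall→StairB→StairA→Exit: bottleneck 2, flow now 9.
Augment Hall→StairB→C1→Exit: bottleneck 5, flow now 14.
No augmenting path remains; maximum flow = 14.
By max-flow min-cut, the minimum cut capacity equals the max flow.
In the residual graph, reachable from Hall: {Hall, Lobby, C2, StairB, StairA, C4}.
Min-cut edges: Lobby→C1 (4), StairB→C1 (5), StairA→Exit (2), C4→Exit (3); capacity 4 + 5 + 2 + 3 = 14.

14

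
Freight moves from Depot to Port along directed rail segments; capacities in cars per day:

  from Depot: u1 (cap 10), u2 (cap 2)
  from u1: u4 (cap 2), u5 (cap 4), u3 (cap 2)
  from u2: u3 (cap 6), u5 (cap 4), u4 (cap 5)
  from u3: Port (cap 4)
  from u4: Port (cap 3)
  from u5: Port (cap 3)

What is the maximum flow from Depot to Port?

9

Augment Depot→u1→u3→Port: bottleneck 2, flow now 2.
Augment Depot→u1→u4→Port: bottleneck 2, flow now 4.
Augment Depot→u1→u5→Port: bottleneck 3, flow now 7.
Augment Depot→u2→u3→Port: bottleneck 2, flow now 9.
No augmenting path remains; maximum flow = 9.
In the residual graph, reachable from Depot: {Depot, u1, u5}.
Min-cut edges: Depot→u2 (2), u1→u3 (2), u1→u4 (2), u5→Port (3); capacity 2 + 2 + 2 + 3 = 9.
This cut is saturated, so no flow can exceed 9.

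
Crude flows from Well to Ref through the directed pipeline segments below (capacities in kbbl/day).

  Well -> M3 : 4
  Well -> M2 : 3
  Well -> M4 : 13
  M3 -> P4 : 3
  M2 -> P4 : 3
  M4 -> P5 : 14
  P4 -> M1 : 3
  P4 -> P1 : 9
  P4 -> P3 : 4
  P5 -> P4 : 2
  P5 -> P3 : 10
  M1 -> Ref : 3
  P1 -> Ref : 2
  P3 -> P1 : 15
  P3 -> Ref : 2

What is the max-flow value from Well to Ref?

7

Augment Well→M3→P4→M1→Ref: bottleneck 3, flow now 3.
Augment Well→M2→P4→P1→Ref: bottleneck 2, flow now 5.
Augment Well→M2→P4→P3→Ref: bottleneck 1, flow now 6.
Augment Well→M4→P5→P3→Ref: bottleneck 1, flow now 7.
No augmenting path remains; maximum flow = 7.
In the residual graph, reachable from Well: {Well, M3, M2, M4, P4, P5, P1, P3}.
Min-cut edges: P4→M1 (3), P1→Ref (2), P3→Ref (2); capacity 3 + 2 + 2 = 7.
This cut is saturated, so no flow can exceed 7.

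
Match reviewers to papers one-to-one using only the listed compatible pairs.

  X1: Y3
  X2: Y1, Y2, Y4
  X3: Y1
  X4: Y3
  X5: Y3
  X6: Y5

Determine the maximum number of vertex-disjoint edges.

Unit-capacity flow: source→left, listed edges, right→sink; max matching = max flow.
Augmenting path X1→Y3 (+1); matched 1.
Augmenting path X2→Y1 (+1); matched 2.
Augmenting path X6→Y5 (+1); matched 3.
Augmenting path X3→Y1→X2→Y2 (+1); matched 4.
No augmenting path remains; maximum matching = 4.
König certificate: {X2, X3, X6, Y3} is a vertex cover of size 4 (every listed pair touches it), so no matching can be larger.

4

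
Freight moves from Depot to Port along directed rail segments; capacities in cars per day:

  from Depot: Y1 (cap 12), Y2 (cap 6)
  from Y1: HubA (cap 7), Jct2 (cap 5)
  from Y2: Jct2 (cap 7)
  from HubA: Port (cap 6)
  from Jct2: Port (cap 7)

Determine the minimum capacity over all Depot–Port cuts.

13

Augment Depot→Y1→HubA→Port: bottleneck 6, flow now 6.
Augment Depot→Y1→Jct2→Port: bottleneck 5, flow now 11.
Augment Depot→Y2→Jct2→Port: bottleneck 2, flow now 13.
No augmenting path remains; maximum flow = 13.
By max-flow min-cut, the minimum cut capacity equals the max flow.
In the residual graph, reachable from Depot: {Depot, Y1, Y2, HubA, Jct2}.
Min-cut edges: HubA→Port (6), Jct2→Port (7); capacity 6 + 7 = 13.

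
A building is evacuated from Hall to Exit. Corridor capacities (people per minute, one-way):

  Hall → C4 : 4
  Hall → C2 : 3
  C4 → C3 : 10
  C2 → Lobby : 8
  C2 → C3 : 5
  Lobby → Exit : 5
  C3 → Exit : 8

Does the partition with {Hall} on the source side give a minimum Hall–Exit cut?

Yes — it is a minimum cut (capacity 7).

Given cut capacity: 4 + 3 = 7.
Augment Hall→C4→C3→Exit: bottleneck 4, flow now 4.
Augment Hall→C2→Lobby→Exit: bottleneck 3, flow now 7.
No augmenting path remains; maximum flow = 7.
Cut capacity 7 equals the max flow, so it is a minimum cut.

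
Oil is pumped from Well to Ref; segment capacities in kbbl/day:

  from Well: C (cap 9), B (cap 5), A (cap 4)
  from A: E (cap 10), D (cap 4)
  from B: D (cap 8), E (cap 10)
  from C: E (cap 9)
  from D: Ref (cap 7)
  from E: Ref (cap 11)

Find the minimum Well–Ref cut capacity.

18

Augment Well→A→D→Ref: bottleneck 4, flow now 4.
Augment Well→B→D→Ref: bottleneck 3, flow now 7.
Augment Well→B→E→Ref: bottleneck 2, flow now 9.
Augment Well→C→E→Ref: bottleneck 9, flow now 18.
No augmenting path remains; maximum flow = 18.
By max-flow min-cut, the minimum cut capacity equals the max flow.
In the residual graph, reachable from Well: {Well}.
Min-cut edges: Well→A (4), Well→B (5), Well→C (9); capacity 4 + 5 + 9 = 18.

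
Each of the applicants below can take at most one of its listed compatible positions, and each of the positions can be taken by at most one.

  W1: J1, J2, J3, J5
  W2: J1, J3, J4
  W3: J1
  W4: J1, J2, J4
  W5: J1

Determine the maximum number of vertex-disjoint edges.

4

Unit-capacity flow: source→left, listed edges, right→sink; max matching = max flow.
Augmenting path W1→J1 (+1); matched 1.
Augmenting path W2→J3 (+1); matched 2.
Augmenting path W4→J2 (+1); matched 3.
Augmenting path W3→J1→W1→J5 (+1); matched 4.
No augmenting path remains; maximum matching = 4.
König certificate: {W1, W2, W4, J1} is a vertex cover of size 4 (every listed pair touches it), so no matching can be larger.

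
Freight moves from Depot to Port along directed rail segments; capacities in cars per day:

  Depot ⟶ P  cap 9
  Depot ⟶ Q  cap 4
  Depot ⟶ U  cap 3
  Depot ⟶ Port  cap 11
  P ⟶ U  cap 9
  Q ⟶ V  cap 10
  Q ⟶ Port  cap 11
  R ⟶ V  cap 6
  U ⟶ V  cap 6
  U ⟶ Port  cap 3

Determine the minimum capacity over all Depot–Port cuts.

18

Augment Depot→Port: bottleneck 11, flow now 11.
Augment Depot→Q→Port: bottleneck 4, flow now 15.
Augment Depot→U→Port: bottleneck 3, flow now 18.
No augmenting path remains; maximum flow = 18.
By max-flow min-cut, the minimum cut capacity equals the max flow.
In the residual graph, reachable from Depot: {Depot, P, U, V}.
Min-cut edges: Depot→Q (4), Depot→Port (11), U→Port (3); capacity 4 + 11 + 3 = 18.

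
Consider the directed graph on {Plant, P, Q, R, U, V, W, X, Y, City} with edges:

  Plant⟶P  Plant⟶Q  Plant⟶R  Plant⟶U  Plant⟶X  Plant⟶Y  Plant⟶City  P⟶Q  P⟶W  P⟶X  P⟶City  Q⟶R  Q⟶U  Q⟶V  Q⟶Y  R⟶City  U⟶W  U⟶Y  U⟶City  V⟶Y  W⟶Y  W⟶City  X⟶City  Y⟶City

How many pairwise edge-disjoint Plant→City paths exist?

Assign every edge capacity 1; by Menger, the answer equals the max flow.
Path Plant→City (+1); total 1.
Path Plant→P→City (+1); total 2.
Path Plant→R→City (+1); total 3.
Path Plant→U→City (+1); total 4.
Path Plant→X→City (+1); total 5.
Path Plant→Y→City (+1); total 6.
Path Plant→Q→U→W→City (+1); total 7.
No residual Plant→City path; max flow = 7.
Certifying cut of size 7: {Plant→City, Plant→P, Plant→Q, Plant→R, Plant→U, Plant→X, Plant→Y}.

7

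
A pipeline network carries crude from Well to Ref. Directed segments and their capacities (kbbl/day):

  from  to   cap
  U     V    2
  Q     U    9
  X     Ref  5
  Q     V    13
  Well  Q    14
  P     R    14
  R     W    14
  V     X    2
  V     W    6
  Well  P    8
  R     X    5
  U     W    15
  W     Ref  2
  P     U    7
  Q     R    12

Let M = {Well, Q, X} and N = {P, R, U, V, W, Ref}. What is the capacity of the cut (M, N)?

Edges leaving {Well, Q, X}: Well→P (8), Q→R (12), Q→U (9), Q→V (13), X→Ref (5).
Cut capacity = 8 + 12 + 9 + 13 + 5 = 47.

47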